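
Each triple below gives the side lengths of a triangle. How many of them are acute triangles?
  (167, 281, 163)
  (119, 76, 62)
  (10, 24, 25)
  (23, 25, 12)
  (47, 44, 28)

(167,281,163): 163²+167² = 54458 < 78961 = 281² → obtuse
(119,76,62): 62²+76² = 9620 < 14161 = 119² → obtuse
(10,24,25): 10²+24² = 676 > 625 = 25² → acute
(23,25,12): 12²+23² = 673 > 625 = 25² → acute
(47,44,28): 28²+44² = 2720 > 2209 = 47² → acute
3 of the 5 are acute.

3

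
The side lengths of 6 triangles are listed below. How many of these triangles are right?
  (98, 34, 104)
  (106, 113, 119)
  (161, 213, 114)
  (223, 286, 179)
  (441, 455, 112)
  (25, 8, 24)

(98,34,104): 34²+98² = 10760 < 10816 = 104² → obtuse
(106,113,119): 106²+113² = 24005 > 14161 = 119² → acute
(161,213,114): 114²+161² = 38917 < 45369 = 213² → obtuse
(223,286,179): 179²+223² = 81770 < 81796 = 286² → obtuse
(441,455,112): 112²+441² = 207025 = 455² → right
(25,8,24): 8²+24² = 640 > 625 = 25² → acute
1 of the 6 is right.

1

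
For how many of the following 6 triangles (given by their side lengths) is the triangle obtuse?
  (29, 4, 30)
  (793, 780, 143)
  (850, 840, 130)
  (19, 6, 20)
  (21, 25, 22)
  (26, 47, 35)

(29,4,30): 4²+29² = 857 < 900 = 30² → obtuse
(793,780,143): 143²+780² = 628849 = 793² → right
(850,840,130): 130²+840² = 722500 = 850² → right
(19,6,20): 6²+19² = 397 < 400 = 20² → obtuse
(21,25,22): 21²+22² = 925 > 625 = 25² → acute
(26,47,35): 26²+35² = 1901 < 2209 = 47² → obtuse
3 of the 6 are obtuse.

3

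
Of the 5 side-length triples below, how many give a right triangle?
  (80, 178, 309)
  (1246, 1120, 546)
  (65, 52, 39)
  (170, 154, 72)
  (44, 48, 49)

3

(80,178,309): 80+178 ≤ 309, not a triangle
(1246,1120,546): 546²+1120² = 1552516 = 1246² → right
(65,52,39): 39²+52² = 4225 = 65² → right
(170,154,72): 72²+154² = 28900 = 170² → right
(44,48,49): 44²+48² = 4240 > 2401 = 49² → acute
3 of the 5 are right.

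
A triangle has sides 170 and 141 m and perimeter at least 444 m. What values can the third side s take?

133 ≤ s < 311 m

Triangle inequality alone gives 29 < s < 311.
The perimeter condition gives s ≥ 444 − 170 − 141 = 133.
Intersecting the two: 133 ≤ s < 311.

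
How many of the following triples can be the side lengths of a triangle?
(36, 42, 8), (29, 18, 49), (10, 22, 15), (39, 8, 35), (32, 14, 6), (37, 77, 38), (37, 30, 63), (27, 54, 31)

(8,36,42): 8+36 > 42 → valid
(18,29,49): 18+29 ≤ 49 → not valid
(10,15,22): 10+15 > 22 → valid
(8,35,39): 8+35 > 39 → valid
(6,14,32): 6+14 ≤ 32 → not valid
(37,38,77): 37+38 ≤ 77 → not valid
(30,37,63): 30+37 > 63 → valid
(27,31,54): 27+31 > 54 → valid
5 of the 8 triples form a triangle.

5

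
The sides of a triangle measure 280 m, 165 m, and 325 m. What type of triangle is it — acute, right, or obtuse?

Compare the square of the longest side to the sum of squares of the other two: 165² + 280² = 105625 = 325².

right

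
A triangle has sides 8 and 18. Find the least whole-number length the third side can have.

11

The third side must be strictly greater than |8 − 18| = 10.
The smallest integer above 10 is 11.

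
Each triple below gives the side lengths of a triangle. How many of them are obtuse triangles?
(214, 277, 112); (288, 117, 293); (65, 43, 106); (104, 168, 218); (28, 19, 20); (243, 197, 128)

5

(214,277,112): 112²+214² = 58340 < 76729 = 277² → obtuse
(288,117,293): 117²+288² = 96633 > 85849 = 293² → acute
(65,43,106): 43²+65² = 6074 < 11236 = 106² → obtuse
(104,168,218): 104²+168² = 39040 < 47524 = 218² → obtuse
(28,19,20): 19²+20² = 761 < 784 = 28² → obtuse
(243,197,128): 128²+197² = 55193 < 59049 = 243² → obtuse
5 of the 6 are obtuse.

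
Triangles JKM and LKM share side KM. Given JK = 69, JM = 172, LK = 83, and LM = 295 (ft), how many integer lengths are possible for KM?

From triangle JKM: 103 < KM < 241.
From triangle LKM: 212 < KM < 378.
Intersection: 212 < KM < 241, so integers 213 through 240: 28 values.

28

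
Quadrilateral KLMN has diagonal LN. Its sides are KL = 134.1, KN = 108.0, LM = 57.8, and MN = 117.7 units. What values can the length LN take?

59.9 < LN < 175.5

From triangle KLN: |134.1 − 108.0| < LN < 134.1 + 108.0, i.e. 26.1 < LN < 242.1.
From triangle MLN: 59.9 < LN < 175.5.
Both must hold, so LN lies in the intersection.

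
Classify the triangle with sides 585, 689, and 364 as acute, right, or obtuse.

right

Compare the square of the longest side to the sum of squares of the other two: 364² + 585² = 474721 = 689².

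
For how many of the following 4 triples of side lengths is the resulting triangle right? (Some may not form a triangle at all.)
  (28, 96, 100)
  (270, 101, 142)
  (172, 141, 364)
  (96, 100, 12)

(28,96,100): 28²+96² = 10000 = 100² → right
(270,101,142): 101+142 ≤ 270, not a triangle
(172,141,364): 141+172 ≤ 364, not a triangle
(96,100,12): 12²+96² = 9360 < 10000 = 100² → obtuse
1 of the 4 is right.

1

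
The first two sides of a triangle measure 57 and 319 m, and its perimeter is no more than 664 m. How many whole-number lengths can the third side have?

26

Triangle inequality: 262 < x < 376. Perimeter ≤ 664 gives x ≤ 664 − 57 − 319 = 288.
So 262 < x ≤ 288; integers 263 through 288: 26 values.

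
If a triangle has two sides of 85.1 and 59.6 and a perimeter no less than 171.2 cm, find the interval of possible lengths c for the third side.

Triangle inequality alone gives 25.5 < c < 144.7.
The perimeter condition gives c ≥ 171.2 − 85.1 − 59.6 = 26.5.
Intersecting the two: 26.5 ≤ c < 144.7.

26.5 ≤ c < 144.7 cm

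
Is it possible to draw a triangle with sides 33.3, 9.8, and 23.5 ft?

No

The two shorter sides sum to 33.3, exactly equal to the longest side 33.3.
That gives only a degenerate (flat) triangle — the inequality must be strict.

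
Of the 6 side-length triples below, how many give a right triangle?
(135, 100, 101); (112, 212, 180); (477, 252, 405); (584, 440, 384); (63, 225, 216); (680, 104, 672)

(135,100,101): 100²+101² = 20201 > 18225 = 135² → acute
(112,212,180): 112²+180² = 44944 = 212² → right
(477,252,405): 252²+405² = 227529 = 477² → right
(584,440,384): 384²+440² = 341056 = 584² → right
(63,225,216): 63²+216² = 50625 = 225² → right
(680,104,672): 104²+672² = 462400 = 680² → right
5 of the 6 are right.

5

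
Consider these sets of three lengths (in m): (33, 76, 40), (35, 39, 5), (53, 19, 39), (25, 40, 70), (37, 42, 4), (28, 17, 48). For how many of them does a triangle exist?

(33,40,76): 33+40 ≤ 76 → not valid
(5,35,39): 5+35 > 39 → valid
(19,39,53): 19+39 > 53 → valid
(25,40,70): 25+40 ≤ 70 → not valid
(4,37,42): 4+37 ≤ 42 → not valid
(17,28,48): 17+28 ≤ 48 → not valid
2 of the 6 triples form a triangle.

2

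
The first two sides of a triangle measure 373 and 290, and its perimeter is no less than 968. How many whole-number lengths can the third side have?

Triangle inequality: 83 < x < 663. Perimeter ≥ 968 gives x ≥ 968 − 373 − 290 = 305.
So 305 ≤ x < 663; integers 305 through 662: 358 values.

358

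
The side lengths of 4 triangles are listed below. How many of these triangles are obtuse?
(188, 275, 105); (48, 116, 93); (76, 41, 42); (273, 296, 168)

(188,275,105): 105²+188² = 46369 < 75625 = 275² → obtuse
(48,116,93): 48²+93² = 10953 < 13456 = 116² → obtuse
(76,41,42): 41²+42² = 3445 < 5776 = 76² → obtuse
(273,296,168): 168²+273² = 102753 > 87616 = 296² → acute
3 of the 4 are obtuse.

3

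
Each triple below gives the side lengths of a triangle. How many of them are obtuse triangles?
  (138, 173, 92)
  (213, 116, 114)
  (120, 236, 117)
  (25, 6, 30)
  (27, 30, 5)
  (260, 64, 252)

5

(138,173,92): 92²+138² = 27508 < 29929 = 173² → obtuse
(213,116,114): 114²+116² = 26452 < 45369 = 213² → obtuse
(120,236,117): 117²+120² = 28089 < 55696 = 236² → obtuse
(25,6,30): 6²+25² = 661 < 900 = 30² → obtuse
(27,30,5): 5²+27² = 754 < 900 = 30² → obtuse
(260,64,252): 64²+252² = 67600 = 260² → right
5 of the 6 are obtuse.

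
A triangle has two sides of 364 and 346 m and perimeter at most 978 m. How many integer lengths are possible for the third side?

250

Triangle inequality: 18 < x < 710. Perimeter ≤ 978 gives x ≤ 978 − 364 − 346 = 268.
So 18 < x ≤ 268; integers 19 through 268: 250 values.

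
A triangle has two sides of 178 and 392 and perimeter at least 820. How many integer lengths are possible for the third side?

Triangle inequality: 214 < x < 570. Perimeter ≥ 820 gives x ≥ 820 − 178 − 392 = 250.
So 250 ≤ x < 570; integers 250 through 569: 320 values.

320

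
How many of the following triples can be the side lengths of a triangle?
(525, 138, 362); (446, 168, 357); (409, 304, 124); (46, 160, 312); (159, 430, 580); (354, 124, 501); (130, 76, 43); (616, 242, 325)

(138,362,525): 138+362 ≤ 525 → not valid
(168,357,446): 168+357 > 446 → valid
(124,304,409): 124+304 > 409 → valid
(46,160,312): 46+160 ≤ 312 → not valid
(159,430,580): 159+430 > 580 → valid
(124,354,501): 124+354 ≤ 501 → not valid
(43,76,130): 43+76 ≤ 130 → not valid
(242,325,616): 242+325 ≤ 616 → not valid
3 of the 8 triples form a triangle.

3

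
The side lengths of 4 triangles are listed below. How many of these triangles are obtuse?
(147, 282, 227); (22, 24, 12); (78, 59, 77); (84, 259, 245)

1

(147,282,227): 147²+227² = 73138 < 79524 = 282² → obtuse
(22,24,12): 12²+22² = 628 > 576 = 24² → acute
(78,59,77): 59²+77² = 9410 > 6084 = 78² → acute
(84,259,245): 84²+245² = 67081 = 259² → right
1 of the 4 is obtuse.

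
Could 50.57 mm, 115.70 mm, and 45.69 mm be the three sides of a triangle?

No

The longest side is 115.70, but the other two sum to only 96.26.
96.26 < 115.70, so the triangle inequality fails.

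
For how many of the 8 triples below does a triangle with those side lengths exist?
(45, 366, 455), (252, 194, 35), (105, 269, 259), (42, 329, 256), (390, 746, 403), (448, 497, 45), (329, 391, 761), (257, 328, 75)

(45,366,455): 45+366 ≤ 455 → not valid
(35,194,252): 35+194 ≤ 252 → not valid
(105,259,269): 105+259 > 269 → valid
(42,256,329): 42+256 ≤ 329 → not valid
(390,403,746): 390+403 > 746 → valid
(45,448,497): 45+448 ≤ 497 → not valid
(329,391,761): 329+391 ≤ 761 → not valid
(75,257,328): 75+257 > 328 → valid
3 of the 8 triples form a triangle.

3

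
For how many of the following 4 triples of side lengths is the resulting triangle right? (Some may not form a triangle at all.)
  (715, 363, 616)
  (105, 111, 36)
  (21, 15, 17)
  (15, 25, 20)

3

(715,363,616): 363²+616² = 511225 = 715² → right
(105,111,36): 36²+105² = 12321 = 111² → right
(21,15,17): 15²+17² = 514 > 441 = 21² → acute
(15,25,20): 15²+20² = 625 = 25² → right
3 of the 4 are right.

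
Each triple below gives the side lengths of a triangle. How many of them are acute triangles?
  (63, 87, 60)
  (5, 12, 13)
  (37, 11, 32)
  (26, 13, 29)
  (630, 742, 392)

1

(63,87,60): 60²+63² = 7569 = 87² → right
(5,12,13): 5²+12² = 169 = 13² → right
(37,11,32): 11²+32² = 1145 < 1369 = 37² → obtuse
(26,13,29): 13²+26² = 845 > 841 = 29² → acute
(630,742,392): 392²+630² = 550564 = 742² → right
1 of the 5 is acute.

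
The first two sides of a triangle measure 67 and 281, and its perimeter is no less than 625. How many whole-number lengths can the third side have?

Triangle inequality: 214 < x < 348. Perimeter ≥ 625 gives x ≥ 625 − 67 − 281 = 277.
So 277 ≤ x < 348; integers 277 through 347: 71 values.

71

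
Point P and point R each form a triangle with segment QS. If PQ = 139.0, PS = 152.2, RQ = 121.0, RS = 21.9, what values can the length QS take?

From triangle PQS: |139.0 − 152.2| < QS < 139.0 + 152.2, i.e. 13.2 < QS < 291.2.
From triangle RQS: 99.1 < QS < 142.9.
Both must hold, so QS lies in the intersection.

99.1 < QS < 142.9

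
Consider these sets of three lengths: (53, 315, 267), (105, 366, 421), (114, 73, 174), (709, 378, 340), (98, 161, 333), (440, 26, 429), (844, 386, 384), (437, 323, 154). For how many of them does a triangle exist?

6

(53,267,315): 53+267 > 315 → valid
(105,366,421): 105+366 > 421 → valid
(73,114,174): 73+114 > 174 → valid
(340,378,709): 340+378 > 709 → valid
(98,161,333): 98+161 ≤ 333 → not valid
(26,429,440): 26+429 > 440 → valid
(384,386,844): 384+386 ≤ 844 → not valid
(154,323,437): 154+323 > 437 → valid
6 of the 8 triples form a triangle.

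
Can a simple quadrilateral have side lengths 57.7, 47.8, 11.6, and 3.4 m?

A quadrilateral exists iff every side is shorter than the sum of the others — equivalently, the longest side is less than the sum of the rest.
Longest side 57.7 < 62.8 (sum of the remaining 3), so yes.

Yes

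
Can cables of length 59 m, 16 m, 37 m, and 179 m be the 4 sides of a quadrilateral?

No

For a quadrilateral, each side must be shorter than the sum of the others.
Here the longest side is 179, but the remaining 3 sides sum to only 112.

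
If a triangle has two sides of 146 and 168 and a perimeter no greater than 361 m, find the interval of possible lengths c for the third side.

Triangle inequality alone gives 22 < c < 314.
The perimeter condition gives c ≤ 361 − 146 − 168 = 47.
Intersecting the two: 22 < c ≤ 47.

22 < c ≤ 47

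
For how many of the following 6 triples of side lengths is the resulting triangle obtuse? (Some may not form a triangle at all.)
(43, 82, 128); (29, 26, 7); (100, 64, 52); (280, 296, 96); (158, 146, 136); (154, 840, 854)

(43,82,128): 43+82 ≤ 128, not a triangle
(29,26,7): 7²+26² = 725 < 841 = 29² → obtuse
(100,64,52): 52²+64² = 6800 < 10000 = 100² → obtuse
(280,296,96): 96²+280² = 87616 = 296² → right
(158,146,136): 136²+146² = 39812 > 24964 = 158² → acute
(154,840,854): 154²+840² = 729316 = 854² → right
2 of the 6 are obtuse.

2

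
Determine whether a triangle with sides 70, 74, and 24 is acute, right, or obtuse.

right

Compare the square of the longest side to the sum of squares of the other two: 24² + 70² = 5476 = 74².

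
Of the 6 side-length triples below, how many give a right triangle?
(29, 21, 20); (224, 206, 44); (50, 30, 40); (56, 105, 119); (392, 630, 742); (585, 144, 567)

(29,21,20): 20²+21² = 841 = 29² → right
(224,206,44): 44²+206² = 44372 < 50176 = 224² → obtuse
(50,30,40): 30²+40² = 2500 = 50² → right
(56,105,119): 56²+105² = 14161 = 119² → right
(392,630,742): 392²+630² = 550564 = 742² → right
(585,144,567): 144²+567² = 342225 = 585² → right
5 of the 6 are right.

5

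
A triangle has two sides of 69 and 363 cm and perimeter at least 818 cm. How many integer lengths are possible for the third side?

46

Triangle inequality: 294 < x < 432. Perimeter ≥ 818 gives x ≥ 818 − 69 − 363 = 386.
So 386 ≤ x < 432; integers 386 through 431: 46 values.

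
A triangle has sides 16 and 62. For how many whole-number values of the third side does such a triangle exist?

31

The third side lies in the open interval (46, 78).
Integers from 47 to 77 inclusive: 77 − 47 + 1 = 31.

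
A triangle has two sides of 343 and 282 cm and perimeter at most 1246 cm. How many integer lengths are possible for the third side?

Triangle inequality: 61 < x < 625. Perimeter ≤ 1246 gives x ≤ 1246 − 343 − 282 = 621.
So 61 < x ≤ 621; integers 62 through 621: 560 values.

560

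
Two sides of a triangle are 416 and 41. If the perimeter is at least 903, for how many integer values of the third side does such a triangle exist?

11

Triangle inequality: 375 < x < 457. Perimeter ≥ 903 gives x ≥ 903 − 416 − 41 = 446.
So 446 ≤ x < 457; integers 446 through 456: 11 values.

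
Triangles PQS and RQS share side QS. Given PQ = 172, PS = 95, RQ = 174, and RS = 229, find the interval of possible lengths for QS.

77 < QS < 267

From triangle PQS: |172 − 95| < QS < 172 + 95, i.e. 77 < QS < 267.
From triangle RQS: 55 < QS < 403.
Both must hold, so QS lies in the intersection.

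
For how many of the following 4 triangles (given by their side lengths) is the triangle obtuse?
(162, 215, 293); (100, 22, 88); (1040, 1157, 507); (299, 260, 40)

3

(162,215,293): 162²+215² = 72469 < 85849 = 293² → obtuse
(100,22,88): 22²+88² = 8228 < 10000 = 100² → obtuse
(1040,1157,507): 507²+1040² = 1338649 = 1157² → right
(299,260,40): 40²+260² = 69200 < 89401 = 299² → obtuse
3 of the 4 are obtuse.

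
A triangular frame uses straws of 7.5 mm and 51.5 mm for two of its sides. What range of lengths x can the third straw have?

44.0 < x < 59.0 (mm)

By the triangle inequality, x must be less than 7.5 + 51.5 = 59.0 and greater than |7.5 − 51.5| = 44.0.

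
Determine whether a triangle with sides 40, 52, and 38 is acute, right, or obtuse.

acute

Compare the square of the longest side to the sum of squares of the other two: 38² + 40² = 3044 > 2704 = 52².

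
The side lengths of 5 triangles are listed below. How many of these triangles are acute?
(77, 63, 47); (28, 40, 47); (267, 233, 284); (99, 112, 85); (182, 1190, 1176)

4

(77,63,47): 47²+63² = 6178 > 5929 = 77² → acute
(28,40,47): 28²+40² = 2384 > 2209 = 47² → acute
(267,233,284): 233²+267² = 125578 > 80656 = 284² → acute
(99,112,85): 85²+99² = 17026 > 12544 = 112² → acute
(182,1190,1176): 182²+1176² = 1416100 = 1190² → right
4 of the 5 are acute.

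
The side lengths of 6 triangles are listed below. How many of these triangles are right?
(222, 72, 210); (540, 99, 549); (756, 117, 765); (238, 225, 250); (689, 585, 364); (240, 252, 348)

(222,72,210): 72²+210² = 49284 = 222² → right
(540,99,549): 99²+540² = 301401 = 549² → right
(756,117,765): 117²+756² = 585225 = 765² → right
(238,225,250): 225²+238² = 107269 > 62500 = 250² → acute
(689,585,364): 364²+585² = 474721 = 689² → right
(240,252,348): 240²+252² = 121104 = 348² → right
5 of the 6 are right.

5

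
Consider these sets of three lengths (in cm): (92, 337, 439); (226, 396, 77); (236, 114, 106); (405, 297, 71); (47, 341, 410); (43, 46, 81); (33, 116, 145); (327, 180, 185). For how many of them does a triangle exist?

3

(92,337,439): 92+337 ≤ 439 → not valid
(77,226,396): 77+226 ≤ 396 → not valid
(106,114,236): 106+114 ≤ 236 → not valid
(71,297,405): 71+297 ≤ 405 → not valid
(47,341,410): 47+341 ≤ 410 → not valid
(43,46,81): 43+46 > 81 → valid
(33,116,145): 33+116 > 145 → valid
(180,185,327): 180+185 > 327 → valid
3 of the 8 triples form a triangle.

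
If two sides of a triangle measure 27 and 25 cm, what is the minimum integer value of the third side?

3

The third side must be strictly greater than |27 − 25| = 2.
The smallest integer above 2 is 3.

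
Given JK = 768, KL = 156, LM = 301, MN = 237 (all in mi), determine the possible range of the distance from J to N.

The maximum is all hops collinear in one direction: 768 + 156 + 301 + 237 = 1462.
The longest hop is 768; the others sum to 694. Folding the others back against it leaves at least 768 − 694 = 74.

74 ≤ JN ≤ 1462 mi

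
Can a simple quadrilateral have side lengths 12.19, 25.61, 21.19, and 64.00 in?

No

For a quadrilateral, each side must be shorter than the sum of the others.
Here the longest side is 64.00, but the remaining 3 sides sum to only 58.99.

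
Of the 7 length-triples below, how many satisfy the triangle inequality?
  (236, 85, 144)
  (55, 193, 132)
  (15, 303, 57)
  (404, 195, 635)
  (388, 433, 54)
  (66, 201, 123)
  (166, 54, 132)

2

(85,144,236): 85+144 ≤ 236 → not valid
(55,132,193): 55+132 ≤ 193 → not valid
(15,57,303): 15+57 ≤ 303 → not valid
(195,404,635): 195+404 ≤ 635 → not valid
(54,388,433): 54+388 > 433 → valid
(66,123,201): 66+123 ≤ 201 → not valid
(54,132,166): 54+132 > 166 → valid
2 of the 7 triples form a triangle.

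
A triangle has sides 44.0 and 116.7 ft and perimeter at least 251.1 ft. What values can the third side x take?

90.4 ≤ x < 160.7 ft

Triangle inequality alone gives 72.7 < x < 160.7.
The perimeter condition gives x ≥ 251.1 − 44.0 − 116.7 = 90.4.
Intersecting the two: 90.4 ≤ x < 160.7.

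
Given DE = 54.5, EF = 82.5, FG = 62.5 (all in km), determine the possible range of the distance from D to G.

0 ≤ DG ≤ 199.5 km

The maximum is all hops collinear in one direction: 54.5 + 82.5 + 62.5 = 199.5.
The longest hop is 82.5; the others sum to 117.0. Since 82.5 ≤ 117.0, the path can fold back on itself completely, so the minimum distance is 0.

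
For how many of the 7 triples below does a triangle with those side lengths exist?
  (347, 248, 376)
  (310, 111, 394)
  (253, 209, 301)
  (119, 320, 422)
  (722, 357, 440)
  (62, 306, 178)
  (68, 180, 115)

6

(248,347,376): 248+347 > 376 → valid
(111,310,394): 111+310 > 394 → valid
(209,253,301): 209+253 > 301 → valid
(119,320,422): 119+320 > 422 → valid
(357,440,722): 357+440 > 722 → valid
(62,178,306): 62+178 ≤ 306 → not valid
(68,115,180): 68+115 > 180 → valid
6 of the 7 triples form a triangle.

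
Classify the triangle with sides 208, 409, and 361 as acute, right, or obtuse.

acute

Compare the square of the longest side to the sum of squares of the other two: 208² + 361² = 173585 > 167281 = 409².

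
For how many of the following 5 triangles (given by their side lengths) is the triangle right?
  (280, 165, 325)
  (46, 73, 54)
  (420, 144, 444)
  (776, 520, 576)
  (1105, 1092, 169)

(280,165,325): 165²+280² = 105625 = 325² → right
(46,73,54): 46²+54² = 5032 < 5329 = 73² → obtuse
(420,144,444): 144²+420² = 197136 = 444² → right
(776,520,576): 520²+576² = 602176 = 776² → right
(1105,1092,169): 169²+1092² = 1221025 = 1105² → right
4 of the 5 are right.

4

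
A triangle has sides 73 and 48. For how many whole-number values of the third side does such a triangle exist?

95

The third side lies in the open interval (25, 121).
Integers from 26 to 120 inclusive: 120 − 26 + 1 = 95.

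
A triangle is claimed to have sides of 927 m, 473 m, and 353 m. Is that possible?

The longest side is 927, but the other two sum to only 826.
826 < 927, so the triangle inequality fails.

No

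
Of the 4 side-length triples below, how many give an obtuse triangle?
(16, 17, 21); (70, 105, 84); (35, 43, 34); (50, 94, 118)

(16,17,21): 16²+17² = 545 > 441 = 21² → acute
(70,105,84): 70²+84² = 11956 > 11025 = 105² → acute
(35,43,34): 34²+35² = 2381 > 1849 = 43² → acute
(50,94,118): 50²+94² = 11336 < 13924 = 118² → obtuse
1 of the 4 is obtuse.

1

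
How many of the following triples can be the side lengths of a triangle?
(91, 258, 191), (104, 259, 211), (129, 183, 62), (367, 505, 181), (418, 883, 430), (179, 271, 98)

(91,191,258): 91+191 > 258 → valid
(104,211,259): 104+211 > 259 → valid
(62,129,183): 62+129 > 183 → valid
(181,367,505): 181+367 > 505 → valid
(418,430,883): 418+430 ≤ 883 → not valid
(98,179,271): 98+179 > 271 → valid
5 of the 6 triples form a triangle.

5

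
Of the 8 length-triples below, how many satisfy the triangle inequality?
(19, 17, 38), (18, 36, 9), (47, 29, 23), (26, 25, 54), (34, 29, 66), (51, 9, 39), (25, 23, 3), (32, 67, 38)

3

(17,19,38): 17+19 ≤ 38 → not valid
(9,18,36): 9+18 ≤ 36 → not valid
(23,29,47): 23+29 > 47 → valid
(25,26,54): 25+26 ≤ 54 → not valid
(29,34,66): 29+34 ≤ 66 → not valid
(9,39,51): 9+39 ≤ 51 → not valid
(3,23,25): 3+23 > 25 → valid
(32,38,67): 32+38 > 67 → valid
3 of the 8 triples form a triangle.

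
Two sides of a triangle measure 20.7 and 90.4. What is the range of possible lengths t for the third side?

69.7 < t < 111.1

By the triangle inequality, t must be less than 20.7 + 90.4 = 111.1 and greater than |20.7 − 90.4| = 69.7.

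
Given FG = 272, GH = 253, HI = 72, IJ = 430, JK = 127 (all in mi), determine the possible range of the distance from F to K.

The maximum is all hops collinear in one direction: 272 + 253 + 72 + 430 + 127 = 1154.
The longest hop is 430; the others sum to 724. Since 430 ≤ 724, the path can fold back on itself completely, so the minimum distance is 0.

0 ≤ FK ≤ 1154 mi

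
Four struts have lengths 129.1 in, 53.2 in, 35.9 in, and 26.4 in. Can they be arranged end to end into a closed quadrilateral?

No

For a quadrilateral, each side must be shorter than the sum of the others.
Here the longest side is 129.1, but the remaining 3 sides sum to only 115.5.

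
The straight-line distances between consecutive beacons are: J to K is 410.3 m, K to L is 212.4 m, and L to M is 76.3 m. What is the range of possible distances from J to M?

121.6 ≤ JM ≤ 699.0 m

The maximum is all hops collinear in one direction: 410.3 + 212.4 + 76.3 = 699.0.
The longest hop is 410.3; the others sum to 288.7. Folding the others back against it leaves at least 410.3 − 288.7 = 121.6.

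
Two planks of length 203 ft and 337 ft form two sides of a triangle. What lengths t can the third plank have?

134 < t < 540 (ft)

By the triangle inequality, t must be less than 203 + 337 = 540 and greater than |203 − 337| = 134.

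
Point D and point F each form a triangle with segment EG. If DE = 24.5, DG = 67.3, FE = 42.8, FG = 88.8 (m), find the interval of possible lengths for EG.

From triangle DEG: |24.5 − 67.3| < EG < 24.5 + 67.3, i.e. 42.8 < EG < 91.8.
From triangle FEG: 46.0 < EG < 131.6.
Both must hold, so EG lies in the intersection.

46.0 < EG < 91.8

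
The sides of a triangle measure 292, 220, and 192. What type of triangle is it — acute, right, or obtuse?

right

Compare the square of the longest side to the sum of squares of the other two: 192² + 220² = 85264 = 292².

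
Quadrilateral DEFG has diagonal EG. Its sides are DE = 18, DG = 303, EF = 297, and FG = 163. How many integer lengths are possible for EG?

35

From triangle DEG: 285 < EG < 321.
From triangle FEG: 134 < EG < 460.
Intersection: 285 < EG < 321, so integers 286 through 320: 35 values.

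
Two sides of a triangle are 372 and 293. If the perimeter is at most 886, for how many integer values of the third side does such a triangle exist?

142

Triangle inequality: 79 < x < 665. Perimeter ≤ 886 gives x ≤ 886 − 372 − 293 = 221.
So 79 < x ≤ 221; integers 80 through 221: 142 values.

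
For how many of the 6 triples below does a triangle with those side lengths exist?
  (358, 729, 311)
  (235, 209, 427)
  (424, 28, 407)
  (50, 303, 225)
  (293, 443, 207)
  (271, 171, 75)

(311,358,729): 311+358 ≤ 729 → not valid
(209,235,427): 209+235 > 427 → valid
(28,407,424): 28+407 > 424 → valid
(50,225,303): 50+225 ≤ 303 → not valid
(207,293,443): 207+293 > 443 → valid
(75,171,271): 75+171 ≤ 271 → not valid
3 of the 6 triples form a triangle.

3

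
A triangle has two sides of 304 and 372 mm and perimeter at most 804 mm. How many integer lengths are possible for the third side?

60

Triangle inequality: 68 < x < 676. Perimeter ≤ 804 gives x ≤ 804 − 304 − 372 = 128.
So 68 < x ≤ 128; integers 69 through 128: 60 values.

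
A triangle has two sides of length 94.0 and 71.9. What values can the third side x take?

By the triangle inequality, x must be less than 94.0 + 71.9 = 165.9 and greater than |94.0 − 71.9| = 22.1.

22.1 < x < 165.9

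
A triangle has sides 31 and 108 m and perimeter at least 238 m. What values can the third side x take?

Triangle inequality alone gives 77 < x < 139.
The perimeter condition gives x ≥ 238 − 31 − 108 = 99.
Intersecting the two: 99 ≤ x < 139.

99 ≤ x < 139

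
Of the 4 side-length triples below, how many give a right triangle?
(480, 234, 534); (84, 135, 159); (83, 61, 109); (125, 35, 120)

(480,234,534): 234²+480² = 285156 = 534² → right
(84,135,159): 84²+135² = 25281 = 159² → right
(83,61,109): 61²+83² = 10610 < 11881 = 109² → obtuse
(125,35,120): 35²+120² = 15625 = 125² → right
3 of the 4 are right.

3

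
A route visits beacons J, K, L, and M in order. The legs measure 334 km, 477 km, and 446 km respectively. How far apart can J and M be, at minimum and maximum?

The maximum is all hops collinear in one direction: 334 + 477 + 446 = 1257.
The longest hop is 477; the others sum to 780. Since 477 ≤ 780, the path can fold back on itself completely, so the minimum distance is 0.

0 ≤ JM ≤ 1257 km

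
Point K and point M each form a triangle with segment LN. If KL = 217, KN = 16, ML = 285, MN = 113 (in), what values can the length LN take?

201 < LN < 233

From triangle KLN: |217 − 16| < LN < 217 + 16, i.e. 201 < LN < 233.
From triangle MLN: 172 < LN < 398.
Both must hold, so LN lies in the intersection.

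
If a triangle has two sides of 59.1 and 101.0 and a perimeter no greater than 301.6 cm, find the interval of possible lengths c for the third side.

Triangle inequality alone gives 41.9 < c < 160.1.
The perimeter condition gives c ≤ 301.6 − 59.1 − 101.0 = 141.5.
Intersecting the two: 41.9 < c ≤ 141.5.

41.9 < c ≤ 141.5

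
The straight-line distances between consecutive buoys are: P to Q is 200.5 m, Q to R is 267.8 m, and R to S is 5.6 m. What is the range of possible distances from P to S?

The maximum is all hops collinear in one direction: 200.5 + 267.8 + 5.6 = 473.9.
The longest hop is 267.8; the others sum to 206.1. Folding the others back against it leaves at least 267.8 − 206.1 = 61.7.

61.7 ≤ PS ≤ 473.9 m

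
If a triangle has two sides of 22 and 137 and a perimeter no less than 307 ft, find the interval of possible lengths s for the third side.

148 ≤ s < 159 ft

Triangle inequality alone gives 115 < s < 159.
The perimeter condition gives s ≥ 307 − 22 − 137 = 148.
Intersecting the two: 148 ≤ s < 159.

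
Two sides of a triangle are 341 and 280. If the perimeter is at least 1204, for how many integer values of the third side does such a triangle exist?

38

Triangle inequality: 61 < x < 621. Perimeter ≥ 1204 gives x ≥ 1204 − 341 − 280 = 583.
So 583 ≤ x < 621; integers 583 through 620: 38 values.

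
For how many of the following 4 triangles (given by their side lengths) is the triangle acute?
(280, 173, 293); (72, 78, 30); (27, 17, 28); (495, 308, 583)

2

(280,173,293): 173²+280² = 108329 > 85849 = 293² → acute
(72,78,30): 30²+72² = 6084 = 78² → right
(27,17,28): 17²+27² = 1018 > 784 = 28² → acute
(495,308,583): 308²+495² = 339889 = 583² → right
2 of the 4 are acute.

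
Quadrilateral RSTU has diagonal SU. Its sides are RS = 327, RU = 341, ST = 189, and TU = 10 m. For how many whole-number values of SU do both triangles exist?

From triangle RSU: 14 < SU < 668.
From triangle TSU: 179 < SU < 199.
Intersection: 179 < SU < 199, so integers 180 through 198: 19 values.

19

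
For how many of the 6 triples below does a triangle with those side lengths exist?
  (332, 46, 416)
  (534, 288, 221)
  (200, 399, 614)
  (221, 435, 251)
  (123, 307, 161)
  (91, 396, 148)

(46,332,416): 46+332 ≤ 416 → not valid
(221,288,534): 221+288 ≤ 534 → not valid
(200,399,614): 200+399 ≤ 614 → not valid
(221,251,435): 221+251 > 435 → valid
(123,161,307): 123+161 ≤ 307 → not valid
(91,148,396): 91+148 ≤ 396 → not valid
1 of the 6 triples forms a triangle.

1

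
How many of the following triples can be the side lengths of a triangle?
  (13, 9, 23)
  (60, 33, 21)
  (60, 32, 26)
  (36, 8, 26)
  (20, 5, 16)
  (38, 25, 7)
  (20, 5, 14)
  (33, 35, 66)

2

(9,13,23): 9+13 ≤ 23 → not valid
(21,33,60): 21+33 ≤ 60 → not valid
(26,32,60): 26+32 ≤ 60 → not valid
(8,26,36): 8+26 ≤ 36 → not valid
(5,16,20): 5+16 > 20 → valid
(7,25,38): 7+25 ≤ 38 → not valid
(5,14,20): 5+14 ≤ 20 → not valid
(33,35,66): 33+35 > 66 → valid
2 of the 8 triples form a triangle.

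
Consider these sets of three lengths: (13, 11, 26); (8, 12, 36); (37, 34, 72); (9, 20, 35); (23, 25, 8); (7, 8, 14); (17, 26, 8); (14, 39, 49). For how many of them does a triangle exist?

3

(11,13,26): 11+13 ≤ 26 → not valid
(8,12,36): 8+12 ≤ 36 → not valid
(34,37,72): 34+37 ≤ 72 → not valid
(9,20,35): 9+20 ≤ 35 → not valid
(8,23,25): 8+23 > 25 → valid
(7,8,14): 7+8 > 14 → valid
(8,17,26): 8+17 ≤ 26 → not valid
(14,39,49): 14+39 > 49 → valid
3 of the 8 triples form a triangle.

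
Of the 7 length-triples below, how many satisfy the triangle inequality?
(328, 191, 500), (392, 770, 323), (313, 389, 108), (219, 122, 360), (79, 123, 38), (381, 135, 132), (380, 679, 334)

(191,328,500): 191+328 > 500 → valid
(323,392,770): 323+392 ≤ 770 → not valid
(108,313,389): 108+313 > 389 → valid
(122,219,360): 122+219 ≤ 360 → not valid
(38,79,123): 38+79 ≤ 123 → not valid
(132,135,381): 132+135 ≤ 381 → not valid
(334,380,679): 334+380 > 679 → valid
3 of the 7 triples form a triangle.

3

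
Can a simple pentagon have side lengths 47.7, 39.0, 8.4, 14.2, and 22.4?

Yes

A pentagon exists iff every side is shorter than the sum of the others — equivalently, the longest side is less than the sum of the rest.
Longest side 47.7 < 84.0 (sum of the remaining 4), so yes.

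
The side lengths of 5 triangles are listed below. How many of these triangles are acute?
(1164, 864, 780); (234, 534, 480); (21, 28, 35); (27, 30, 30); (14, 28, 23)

(1164,864,780): 780²+864² = 1354896 = 1164² → right
(234,534,480): 234²+480² = 285156 = 534² → right
(21,28,35): 21²+28² = 1225 = 35² → right
(27,30,30): 27²+30² = 1629 > 900 = 30² → acute
(14,28,23): 14²+23² = 725 < 784 = 28² → obtuse
1 of the 5 is acute.

1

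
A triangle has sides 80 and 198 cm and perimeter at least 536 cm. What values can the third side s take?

Triangle inequality alone gives 118 < s < 278.
The perimeter condition gives s ≥ 536 − 80 − 198 = 258.
Intersecting the two: 258 ≤ s < 278.

258 ≤ s < 278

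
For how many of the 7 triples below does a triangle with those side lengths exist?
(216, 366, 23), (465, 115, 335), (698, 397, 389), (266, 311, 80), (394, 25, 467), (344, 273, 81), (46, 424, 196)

3

(23,216,366): 23+216 ≤ 366 → not valid
(115,335,465): 115+335 ≤ 465 → not valid
(389,397,698): 389+397 > 698 → valid
(80,266,311): 80+266 > 311 → valid
(25,394,467): 25+394 ≤ 467 → not valid
(81,273,344): 81+273 > 344 → valid
(46,196,424): 46+196 ≤ 424 → not valid
3 of the 7 triples form a triangle.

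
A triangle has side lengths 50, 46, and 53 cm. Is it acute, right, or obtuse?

acute

Compare the square of the longest side to the sum of squares of the other two: 46² + 50² = 4616 > 2809 = 53².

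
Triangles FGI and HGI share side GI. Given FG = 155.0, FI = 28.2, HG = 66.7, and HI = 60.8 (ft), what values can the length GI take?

126.8 < GI < 127.5

From triangle FGI: |155.0 − 28.2| < GI < 155.0 + 28.2, i.e. 126.8 < GI < 183.2.
From triangle HGI: 5.9 < GI < 127.5.
Both must hold, so GI lies in the intersection.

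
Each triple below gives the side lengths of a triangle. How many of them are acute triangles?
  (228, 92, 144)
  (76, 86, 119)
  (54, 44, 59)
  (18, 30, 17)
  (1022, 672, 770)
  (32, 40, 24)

1

(228,92,144): 92²+144² = 29200 < 51984 = 228² → obtuse
(76,86,119): 76²+86² = 13172 < 14161 = 119² → obtuse
(54,44,59): 44²+54² = 4852 > 3481 = 59² → acute
(18,30,17): 17²+18² = 613 < 900 = 30² → obtuse
(1022,672,770): 672²+770² = 1044484 = 1022² → right
(32,40,24): 24²+32² = 1600 = 40² → right
1 of the 6 is acute.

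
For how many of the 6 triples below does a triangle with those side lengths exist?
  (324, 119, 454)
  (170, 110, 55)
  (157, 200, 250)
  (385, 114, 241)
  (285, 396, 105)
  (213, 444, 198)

1

(119,324,454): 119+324 ≤ 454 → not valid
(55,110,170): 55+110 ≤ 170 → not valid
(157,200,250): 157+200 > 250 → valid
(114,241,385): 114+241 ≤ 385 → not valid
(105,285,396): 105+285 ≤ 396 → not valid
(198,213,444): 198+213 ≤ 444 → not valid
1 of the 6 triples forms a triangle.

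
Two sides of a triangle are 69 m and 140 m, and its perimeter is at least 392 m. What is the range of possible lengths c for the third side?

183 ≤ c < 209 m

Triangle inequality alone gives 71 < c < 209.
The perimeter condition gives c ≥ 392 − 69 − 140 = 183.
Intersecting the two: 183 ≤ c < 209.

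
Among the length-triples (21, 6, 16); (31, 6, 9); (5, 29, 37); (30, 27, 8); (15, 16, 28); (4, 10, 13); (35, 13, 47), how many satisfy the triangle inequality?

5

(6,16,21): 6+16 > 21 → valid
(6,9,31): 6+9 ≤ 31 → not valid
(5,29,37): 5+29 ≤ 37 → not valid
(8,27,30): 8+27 > 30 → valid
(15,16,28): 15+16 > 28 → valid
(4,10,13): 4+10 > 13 → valid
(13,35,47): 13+35 > 47 → valid
5 of the 7 triples form a triangle.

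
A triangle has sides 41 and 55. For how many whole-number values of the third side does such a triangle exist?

The third side lies in the open interval (14, 96).
Integers from 15 to 95 inclusive: 95 − 15 + 1 = 81.

81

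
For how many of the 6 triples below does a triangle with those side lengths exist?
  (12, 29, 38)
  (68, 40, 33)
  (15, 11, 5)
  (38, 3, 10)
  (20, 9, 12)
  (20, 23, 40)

(12,29,38): 12+29 > 38 → valid
(33,40,68): 33+40 > 68 → valid
(5,11,15): 5+11 > 15 → valid
(3,10,38): 3+10 ≤ 38 → not valid
(9,12,20): 9+12 > 20 → valid
(20,23,40): 20+23 > 40 → valid
5 of the 6 triples form a triangle.

5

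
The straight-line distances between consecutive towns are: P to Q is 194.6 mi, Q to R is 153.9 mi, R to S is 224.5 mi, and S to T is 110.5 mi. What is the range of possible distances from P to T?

The maximum is all hops collinear in one direction: 194.6 + 153.9 + 224.5 + 110.5 = 683.5.
The longest hop is 224.5; the others sum to 459.0. Since 224.5 ≤ 459.0, the path can fold back on itself completely, so the minimum distance is 0.

0 ≤ PT ≤ 683.5 mi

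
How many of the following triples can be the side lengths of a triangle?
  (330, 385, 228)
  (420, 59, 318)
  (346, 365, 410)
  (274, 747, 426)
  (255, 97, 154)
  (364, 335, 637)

3

(228,330,385): 228+330 > 385 → valid
(59,318,420): 59+318 ≤ 420 → not valid
(346,365,410): 346+365 > 410 → valid
(274,426,747): 274+426 ≤ 747 → not valid
(97,154,255): 97+154 ≤ 255 → not valid
(335,364,637): 335+364 > 637 → valid
3 of the 6 triples form a triangle.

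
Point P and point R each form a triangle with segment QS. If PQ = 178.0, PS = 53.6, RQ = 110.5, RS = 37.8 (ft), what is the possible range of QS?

From triangle PQS: |178.0 − 53.6| < QS < 178.0 + 53.6, i.e. 124.4 < QS < 231.6.
From triangle RQS: 72.7 < QS < 148.3.
Both must hold, so QS lies in the intersection.

124.4 < QS < 148.3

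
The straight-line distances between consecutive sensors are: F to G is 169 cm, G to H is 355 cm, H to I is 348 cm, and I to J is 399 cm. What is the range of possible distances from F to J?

0 ≤ FJ ≤ 1271 cm

The maximum is all hops collinear in one direction: 169 + 355 + 348 + 399 = 1271.
The longest hop is 399; the others sum to 872. Since 399 ≤ 872, the path can fold back on itself completely, so the minimum distance is 0.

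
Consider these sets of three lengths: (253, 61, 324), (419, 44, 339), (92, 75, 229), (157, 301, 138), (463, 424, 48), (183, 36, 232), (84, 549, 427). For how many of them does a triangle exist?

1

(61,253,324): 61+253 ≤ 324 → not valid
(44,339,419): 44+339 ≤ 419 → not valid
(75,92,229): 75+92 ≤ 229 → not valid
(138,157,301): 138+157 ≤ 301 → not valid
(48,424,463): 48+424 > 463 → valid
(36,183,232): 36+183 ≤ 232 → not valid
(84,427,549): 84+427 ≤ 549 → not valid
1 of the 7 triples forms a triangle.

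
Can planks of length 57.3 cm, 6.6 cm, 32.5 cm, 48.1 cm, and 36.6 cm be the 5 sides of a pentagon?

A pentagon exists iff every side is shorter than the sum of the others — equivalently, the longest side is less than the sum of the rest.
Longest side 57.3 < 123.8 (sum of the remaining 4), so yes.

Yes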